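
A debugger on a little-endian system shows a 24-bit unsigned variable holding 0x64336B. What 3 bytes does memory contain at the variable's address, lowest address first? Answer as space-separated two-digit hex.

Split into bytes (most-significant first): 64 33 6B.
Little-endian: lowest address holds the least-significant byte.
So at ascending addresses the bytes are 6B 33 64.

6B 33 64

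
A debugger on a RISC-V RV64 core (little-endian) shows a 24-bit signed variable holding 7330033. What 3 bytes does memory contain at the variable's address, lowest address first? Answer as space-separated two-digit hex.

7330033 in hexadecimal, padded to 24 bits, is 0x6FD8F1.
Split into bytes (most-significant first): 6F D8 F1.
Little-endian stores the least-significant byte at the lowest address.
So at ascending addresses the bytes are F1 D8 6F.

F1 D8 6F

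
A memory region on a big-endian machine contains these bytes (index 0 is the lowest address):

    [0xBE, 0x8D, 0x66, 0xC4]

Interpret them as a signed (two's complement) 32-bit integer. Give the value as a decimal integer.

-1098029372

Big-endian stores the most-significant byte at the lowest address.
The bytes are already most-significant first: 0xBE8D66C4.
Top bit is set, so as a signed 32-bit value this is 0xBE8D66C4 − 2^32 = -1098029372.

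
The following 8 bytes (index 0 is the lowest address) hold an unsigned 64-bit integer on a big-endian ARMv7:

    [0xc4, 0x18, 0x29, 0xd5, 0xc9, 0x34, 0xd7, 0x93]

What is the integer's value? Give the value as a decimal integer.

Big-endian stores the most-significant byte at the lowest address.
The bytes are already most-significant first: 0xC41829D5C934D793.
0xC41829D5C934D793 = 14130089829055387539.

14130089829055387539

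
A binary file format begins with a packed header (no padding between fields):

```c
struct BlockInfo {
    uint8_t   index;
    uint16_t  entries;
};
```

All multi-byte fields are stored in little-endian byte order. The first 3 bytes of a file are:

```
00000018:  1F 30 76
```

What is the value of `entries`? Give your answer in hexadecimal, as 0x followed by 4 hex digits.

0x7630

`entries` follows `index` (1 byte), so it starts at byte offset 1 and occupies 2 bytes.
Bytes at offsets 1..2: 30 76.
Little-endian stores the least-significant byte at the lowest address.
Reassemble most-significant byte first: 76 30 → 0x7630.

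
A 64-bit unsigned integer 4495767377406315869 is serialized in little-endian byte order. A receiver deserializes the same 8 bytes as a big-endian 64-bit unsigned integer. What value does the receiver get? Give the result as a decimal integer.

4495767377406315869 in 64-bit hexadecimal is 0x3E642C9C3317CD5D.
Stored little-endian, the bytes at ascending addresses are 5D CD 17 33 9C 2C 64 3E.
Read back as big-endian, the last byte is least significant, giving 0x5DCD17339C2C643E.
0x5DCD17339C2C643E = 6759084126183908414.

6759084126183908414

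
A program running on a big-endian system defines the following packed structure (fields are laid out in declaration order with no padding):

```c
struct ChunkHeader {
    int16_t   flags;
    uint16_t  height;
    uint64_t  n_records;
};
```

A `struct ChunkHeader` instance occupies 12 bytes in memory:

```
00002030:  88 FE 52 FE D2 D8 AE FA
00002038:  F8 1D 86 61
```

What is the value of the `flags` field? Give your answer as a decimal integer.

-30466

`flags` is the first field, at byte offset 0, occupying 2 bytes.
Bytes at offsets 0..1: 88 FE.
In big-endian order the high byte comes first in memory.
The bytes are already most-significant first: 0x88FE.
Top bit is set, so as a signed 16-bit value this is 0x88FE − 2^16 = -30466.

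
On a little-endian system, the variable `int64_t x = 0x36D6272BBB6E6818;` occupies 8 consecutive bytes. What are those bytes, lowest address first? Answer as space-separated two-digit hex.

18 68 6E BB 2B 27 D6 36

Split into bytes (most-significant first): 36 D6 27 2B BB 6E 68 18.
Little-endian stores the least-significant byte at the lowest address.
So at ascending addresses the bytes are 18 68 6E BB 2B 27 D6 36.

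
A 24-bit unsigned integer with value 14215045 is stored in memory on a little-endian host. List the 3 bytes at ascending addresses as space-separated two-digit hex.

85 E7 D8

14215045 in hexadecimal, padded to 24 bits, is 0xD8E785.
Split into bytes (most-significant first): D8 E7 85.
In little-endian order the low byte comes first in memory.
So at ascending addresses the bytes are 85 E7 D8.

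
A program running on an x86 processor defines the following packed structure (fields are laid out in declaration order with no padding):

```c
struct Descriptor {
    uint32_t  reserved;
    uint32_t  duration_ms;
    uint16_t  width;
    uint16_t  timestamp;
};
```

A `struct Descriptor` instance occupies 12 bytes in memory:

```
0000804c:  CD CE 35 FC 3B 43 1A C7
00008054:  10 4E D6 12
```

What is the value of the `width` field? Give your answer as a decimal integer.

`width` follows `reserved` (4 B), `duration_ms` (4 B), so it starts at offset 4 + 4 = 8 and occupies 2 bytes.
Bytes at offsets 8..9: 10 4E.
In little-endian order the low byte comes first in memory.
Reassemble most-significant byte first: 4E 10 → 0x4E10.
0x4E10 = 19984.

19984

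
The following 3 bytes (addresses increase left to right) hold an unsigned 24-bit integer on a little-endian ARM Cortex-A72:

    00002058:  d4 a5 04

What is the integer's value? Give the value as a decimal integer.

In little-endian order the low byte comes first in memory.
Reassemble most-significant byte first: 04 A5 D4 → 0x04A5D4.
0x04A5D4 = 304596.

304596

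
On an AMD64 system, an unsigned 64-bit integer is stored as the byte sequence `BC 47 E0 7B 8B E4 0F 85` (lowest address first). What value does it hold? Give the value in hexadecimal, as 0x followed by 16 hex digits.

Little-endian: lowest address holds the least-significant byte.
Reassemble most-significant byte first: 85 0F E4 8B 7B E0 47 BC → 0x850FE48B7BE047BC.

0x850FE48B7BE047BC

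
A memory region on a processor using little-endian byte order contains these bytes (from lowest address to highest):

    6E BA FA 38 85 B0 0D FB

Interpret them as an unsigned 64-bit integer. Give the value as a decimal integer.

18090309364450245230

Little-endian: lowest address holds the least-significant byte.
Reassemble most-significant byte first: FB 0D B0 85 38 FA BA 6E → 0xFB0DB08538FABA6E.
0xFB0DB08538FABA6E = 18090309364450245230.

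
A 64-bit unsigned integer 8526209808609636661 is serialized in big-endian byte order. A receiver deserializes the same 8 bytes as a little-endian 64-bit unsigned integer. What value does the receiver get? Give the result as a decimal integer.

3887064608173609846

8526209808609636661 in 64-bit hexadecimal is 0x76532EA5AAA0F135.
Stored big-endian, the bytes at ascending addresses are 76 53 2E A5 AA A0 F1 35.
Read back as little-endian, the first byte is least significant, giving 0x35F1A0AAA52E5376.
0x35F1A0AAA52E5376 = 3887064608173609846.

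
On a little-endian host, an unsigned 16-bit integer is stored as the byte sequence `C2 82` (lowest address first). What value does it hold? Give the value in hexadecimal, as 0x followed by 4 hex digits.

0x82C2

In little-endian order the low byte comes first in memory.
Reassemble most-significant byte first: 82 C2 → 0x82C2.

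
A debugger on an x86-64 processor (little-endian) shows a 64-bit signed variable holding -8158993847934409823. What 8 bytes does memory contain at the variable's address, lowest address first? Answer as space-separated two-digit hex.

Two's complement of -8158993847934409823 in 64 bits: 8158993847934409823 = 0x713A91AD2EBA5C5F; invert → 0x8EC56E52D145A3A0; add 1 → 0x8EC56E52D145A3A1.
Split into bytes (most-significant first): 8E C5 6E 52 D1 45 A3 A1.
In little-endian order the low byte comes first in memory.
So at ascending addresses the bytes are A1 A3 45 D1 52 6E C5 8E.

A1 A3 45 D1 52 6E C5 8E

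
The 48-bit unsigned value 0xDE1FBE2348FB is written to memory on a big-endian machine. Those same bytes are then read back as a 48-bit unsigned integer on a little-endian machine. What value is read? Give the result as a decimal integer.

Stored big-endian, the bytes at ascending addresses are DE 1F BE 23 48 FB.
Read back as little-endian, the first byte is least significant, giving 0xFB4823BE1FDE.
0xFB4823BE1FDE = 276287255879646.

276287255879646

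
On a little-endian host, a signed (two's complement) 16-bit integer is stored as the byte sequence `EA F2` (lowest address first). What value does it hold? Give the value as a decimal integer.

-3350

In little-endian order the low byte comes first in memory.
Reassemble most-significant byte first: F2 EA → 0xF2EA.
Top bit is set, so as a signed 16-bit value this is 0xF2EA − 2^16 = -3350.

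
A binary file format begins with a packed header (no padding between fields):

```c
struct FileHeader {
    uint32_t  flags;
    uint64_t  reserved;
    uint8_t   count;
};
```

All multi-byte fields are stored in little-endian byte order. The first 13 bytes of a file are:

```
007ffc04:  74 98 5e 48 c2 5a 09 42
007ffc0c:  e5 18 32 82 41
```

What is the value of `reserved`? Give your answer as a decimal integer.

`reserved` follows `flags` (4 bytes), so it starts at byte offset 4 and occupies 8 bytes.
Bytes at offsets 4..11: C2 5A 09 42 E5 18 32 82.
In little-endian order the low byte comes first in memory.
Reassemble most-significant byte first: 82 32 18 E5 42 09 5A C2 → 0x823218E542095AC2.
0x823218E542095AC2 = 9381588346700651202.

9381588346700651202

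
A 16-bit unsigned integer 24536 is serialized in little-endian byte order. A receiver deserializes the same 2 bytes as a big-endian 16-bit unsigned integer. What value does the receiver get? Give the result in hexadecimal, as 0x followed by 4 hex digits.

0xD85F

24536 in 16-bit hexadecimal is 0x5FD8.
Stored little-endian, the bytes at ascending addresses are D8 5F.
Read back as big-endian, the last byte is least significant, giving 0xD85F.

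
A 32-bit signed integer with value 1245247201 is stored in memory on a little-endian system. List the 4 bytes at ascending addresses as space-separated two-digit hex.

E1 F6 38 4A

1245247201 in hexadecimal, padded to 32 bits, is 0x4A38F6E1.
Split into bytes (most-significant first): 4A 38 F6 E1.
Little-endian stores the least-significant byte at the lowest address.
So at ascending addresses the bytes are E1 F6 38 4A.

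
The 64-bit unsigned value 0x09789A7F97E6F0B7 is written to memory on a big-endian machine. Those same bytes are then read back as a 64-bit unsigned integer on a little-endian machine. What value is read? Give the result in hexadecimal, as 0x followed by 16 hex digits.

0xB7F0E6977F9A7809

Stored big-endian, the bytes at ascending addresses are 09 78 9A 7F 97 E6 F0 B7.
Read back as little-endian, the first byte is least significant, giving 0xB7F0E6977F9A7809.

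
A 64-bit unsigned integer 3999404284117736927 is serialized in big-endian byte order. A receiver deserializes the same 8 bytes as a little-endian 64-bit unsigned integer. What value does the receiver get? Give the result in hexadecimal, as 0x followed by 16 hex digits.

3999404284117736927 in 64-bit hexadecimal is 0x3780BD01B4035DDF.
Stored big-endian, the bytes at ascending addresses are 37 80 BD 01 B4 03 5D DF.
Read back as little-endian, the first byte is least significant, giving 0xDF5D03B401BD8037.

0xDF5D03B401BD8037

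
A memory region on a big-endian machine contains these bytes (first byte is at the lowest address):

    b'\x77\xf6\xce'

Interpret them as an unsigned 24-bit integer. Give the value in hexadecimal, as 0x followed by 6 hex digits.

In big-endian order the high byte comes first in memory.
The bytes are already most-significant first: 0x77F6CE.

0x77F6CE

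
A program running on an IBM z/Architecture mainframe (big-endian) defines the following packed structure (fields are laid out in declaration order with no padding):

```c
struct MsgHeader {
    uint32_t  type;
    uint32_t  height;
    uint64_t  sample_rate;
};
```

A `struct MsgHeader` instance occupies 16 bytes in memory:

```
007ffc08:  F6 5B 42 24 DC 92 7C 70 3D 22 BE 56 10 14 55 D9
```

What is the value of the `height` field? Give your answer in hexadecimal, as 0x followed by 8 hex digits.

`height` follows `type` (4 bytes), so it starts at byte offset 4 and occupies 4 bytes.
Bytes at offsets 4..7: DC 92 7C 70.
Big-endian: lowest address holds the most-significant byte.
The bytes are already most-significant first: 0xDC927C70.

0xDC927C70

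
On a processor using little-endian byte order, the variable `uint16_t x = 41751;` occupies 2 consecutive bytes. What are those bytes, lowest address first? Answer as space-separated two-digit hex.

17 A3

41751 in hexadecimal, padded to 16 bits, is 0xA317.
Split into bytes (most-significant first): A3 17.
Little-endian stores the least-significant byte at the lowest address.
So at ascending addresses the bytes are 17 A3.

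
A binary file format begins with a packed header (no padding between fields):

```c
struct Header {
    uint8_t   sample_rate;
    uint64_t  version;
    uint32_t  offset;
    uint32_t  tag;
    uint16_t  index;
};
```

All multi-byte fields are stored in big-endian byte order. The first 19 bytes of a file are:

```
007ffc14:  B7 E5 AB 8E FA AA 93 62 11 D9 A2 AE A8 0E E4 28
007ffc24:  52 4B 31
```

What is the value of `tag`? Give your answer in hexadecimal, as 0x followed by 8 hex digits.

0x0EE42852

`tag` follows `sample_rate` (1 B), `version` (8 B), `offset` (4 B), so it starts at offset 1 + 8 + 4 = 13 and occupies 4 bytes.
Bytes at offsets 13..16: 0E E4 28 52.
Big-endian stores the most-significant byte at the lowest address.
The bytes are already most-significant first: 0x0EE42852.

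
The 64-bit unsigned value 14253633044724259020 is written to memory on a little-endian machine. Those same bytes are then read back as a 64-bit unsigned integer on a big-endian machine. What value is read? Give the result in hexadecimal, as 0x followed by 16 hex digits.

14253633044724259020 in 64-bit hexadecimal is 0xC5CF13BC358F18CC.
Stored little-endian, the bytes at ascending addresses are CC 18 8F 35 BC 13 CF C5.
Read back as big-endian, the last byte is least significant, giving 0xCC188F35BC13CFC5.

0xCC188F35BC13CFC5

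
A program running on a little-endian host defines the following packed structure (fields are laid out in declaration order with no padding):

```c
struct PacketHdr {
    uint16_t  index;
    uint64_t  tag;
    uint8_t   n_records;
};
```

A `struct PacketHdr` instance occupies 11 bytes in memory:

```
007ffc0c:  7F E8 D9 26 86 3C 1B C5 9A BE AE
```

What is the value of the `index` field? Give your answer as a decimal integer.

59519

`index` is the first field, at byte offset 0, occupying 2 bytes.
Bytes at offsets 0..1: 7F E8.
In little-endian order the low byte comes first in memory.
Reassemble most-significant byte first: E8 7F → 0xE87F.
0xE87F = 59519.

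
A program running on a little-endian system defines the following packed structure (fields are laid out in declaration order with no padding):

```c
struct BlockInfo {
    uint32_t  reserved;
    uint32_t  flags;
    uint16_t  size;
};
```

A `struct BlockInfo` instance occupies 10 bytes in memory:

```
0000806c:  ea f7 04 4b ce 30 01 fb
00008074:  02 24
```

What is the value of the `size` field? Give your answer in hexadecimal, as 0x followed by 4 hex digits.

`size` follows `reserved` (4 B), `flags` (4 B), so it starts at offset 4 + 4 = 8 and occupies 2 bytes.
Bytes at offsets 8..9: 02 24.
Little-endian: lowest address holds the least-significant byte.
Reassemble most-significant byte first: 24 02 → 0x2402.

0x2402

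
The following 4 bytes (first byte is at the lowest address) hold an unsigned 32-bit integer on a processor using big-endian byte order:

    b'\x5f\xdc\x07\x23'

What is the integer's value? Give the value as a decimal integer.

1608255267

Big-endian stores the most-significant byte at the lowest address.
The bytes are already most-significant first: 0x5FDC0723.
0x5FDC0723 = 1608255267.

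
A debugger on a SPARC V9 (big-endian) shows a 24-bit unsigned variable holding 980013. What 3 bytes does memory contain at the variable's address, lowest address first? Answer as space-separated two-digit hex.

0E F4 2D

980013 in hexadecimal, padded to 24 bits, is 0x0EF42D.
Split into bytes (most-significant first): 0E F4 2D.
Big-endian: lowest address holds the most-significant byte.
So the memory order matches the most-significant-first order: 0E F4 2D.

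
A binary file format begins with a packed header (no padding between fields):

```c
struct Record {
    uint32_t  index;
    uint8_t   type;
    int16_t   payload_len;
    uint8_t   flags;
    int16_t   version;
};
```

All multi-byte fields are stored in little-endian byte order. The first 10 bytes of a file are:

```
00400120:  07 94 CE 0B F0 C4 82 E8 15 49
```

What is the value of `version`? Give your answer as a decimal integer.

18709

`version` follows `index` (4 B), `type` (1 B), `payload_len` (2 B), `flags` (1 B), so it starts at offset 4 + 1 + 2 + 1 = 8 and occupies 2 bytes.
Bytes at offsets 8..9: 15 49.
In little-endian order the low byte comes first in memory.
Reassemble most-significant byte first: 49 15 → 0x4915.
0x4915 = 18709.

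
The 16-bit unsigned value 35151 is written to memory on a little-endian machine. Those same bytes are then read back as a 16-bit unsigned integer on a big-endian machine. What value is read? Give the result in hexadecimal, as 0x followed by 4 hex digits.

0x4F89

35151 in 16-bit hexadecimal is 0x894F.
Stored little-endian, the bytes at ascending addresses are 4F 89.
Read back as big-endian, the last byte is least significant, giving 0x4F89.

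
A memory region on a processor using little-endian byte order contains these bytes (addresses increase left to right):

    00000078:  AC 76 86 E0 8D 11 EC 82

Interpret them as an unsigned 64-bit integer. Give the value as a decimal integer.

9433934620489316012

Little-endian: lowest address holds the least-significant byte.
Reassemble most-significant byte first: 82 EC 11 8D E0 86 76 AC → 0x82EC118DE08676AC.
0x82EC118DE08676AC = 9433934620489316012.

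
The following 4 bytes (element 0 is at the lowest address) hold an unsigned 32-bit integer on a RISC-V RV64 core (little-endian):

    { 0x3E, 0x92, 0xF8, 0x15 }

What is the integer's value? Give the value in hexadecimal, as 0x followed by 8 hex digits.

In little-endian order the low byte comes first in memory.
Reassemble most-significant byte first: 15 F8 92 3E → 0x15F8923E.

0x15F8923E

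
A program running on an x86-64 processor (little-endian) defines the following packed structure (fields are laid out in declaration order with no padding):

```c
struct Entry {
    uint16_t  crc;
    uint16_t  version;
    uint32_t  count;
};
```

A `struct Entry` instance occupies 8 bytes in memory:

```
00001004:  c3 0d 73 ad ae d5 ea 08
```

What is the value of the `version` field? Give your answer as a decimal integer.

44403

`version` follows `crc` (2 bytes), so it starts at byte offset 2 and occupies 2 bytes.
Bytes at offsets 2..3: 73 AD.
In little-endian order the low byte comes first in memory.
Reassemble most-significant byte first: AD 73 → 0xAD73.
0xAD73 = 44403.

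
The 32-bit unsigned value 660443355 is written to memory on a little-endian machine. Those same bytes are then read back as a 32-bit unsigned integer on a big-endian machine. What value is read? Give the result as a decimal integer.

660443355 in 32-bit hexadecimal is 0x275D90DB.
Stored little-endian, the bytes at ascending addresses are DB 90 5D 27.
Read back as big-endian, the last byte is least significant, giving 0xDB905D27.
0xDB905D27 = 3683671335.

3683671335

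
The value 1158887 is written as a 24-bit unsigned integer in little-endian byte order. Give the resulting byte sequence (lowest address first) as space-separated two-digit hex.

E7 AE 11

1158887 in hexadecimal, padded to 24 bits, is 0x11AEE7.
Split into bytes (most-significant first): 11 AE E7.
Little-endian: lowest address holds the least-significant byte.
So at ascending addresses the bytes are E7 AE 11.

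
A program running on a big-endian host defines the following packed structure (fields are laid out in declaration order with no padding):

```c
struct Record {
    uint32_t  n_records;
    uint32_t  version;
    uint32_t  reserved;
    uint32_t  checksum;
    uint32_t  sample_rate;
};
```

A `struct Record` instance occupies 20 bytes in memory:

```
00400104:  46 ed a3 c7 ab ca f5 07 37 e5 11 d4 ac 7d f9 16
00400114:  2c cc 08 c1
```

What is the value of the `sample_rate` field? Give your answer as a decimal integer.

`sample_rate` follows `n_records` (4 B), `version` (4 B), `reserved` (4 B), `checksum` (4 B), so it starts at offset 4 + 4 + 4 + 4 = 16 and occupies 4 bytes.
Bytes at offsets 16..19: 2C CC 08 C1.
Big-endian: lowest address holds the most-significant byte.
The bytes are already most-significant first: 0x2CCC08C1.
0x2CCC08C1 = 751569089.

751569089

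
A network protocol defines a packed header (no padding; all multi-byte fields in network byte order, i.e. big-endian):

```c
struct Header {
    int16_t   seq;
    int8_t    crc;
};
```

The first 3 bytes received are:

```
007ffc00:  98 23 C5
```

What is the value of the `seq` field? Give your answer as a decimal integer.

`seq` is the first field, at byte offset 0, occupying 2 bytes.
Bytes at offsets 0..1: 98 23.
Big-endian stores the most-significant byte at the lowest address.
The bytes are already most-significant first: 0x9823.
Top bit is set, so as a signed 16-bit value this is 0x9823 − 2^16 = -26589.

-26589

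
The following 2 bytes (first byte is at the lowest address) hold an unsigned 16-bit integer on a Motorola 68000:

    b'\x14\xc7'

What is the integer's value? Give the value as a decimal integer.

5319

In big-endian order the high byte comes first in memory.
The bytes are already most-significant first: 0x14C7.
0x14C7 = 5319.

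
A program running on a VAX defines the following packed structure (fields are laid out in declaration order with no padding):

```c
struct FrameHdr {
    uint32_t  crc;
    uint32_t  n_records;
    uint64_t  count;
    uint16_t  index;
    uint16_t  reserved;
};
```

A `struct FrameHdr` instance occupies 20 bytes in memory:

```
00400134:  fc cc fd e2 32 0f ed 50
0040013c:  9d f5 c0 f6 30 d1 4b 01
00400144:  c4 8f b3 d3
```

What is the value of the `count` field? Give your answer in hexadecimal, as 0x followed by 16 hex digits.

0x014BD130F6C0F59D

`count` follows `crc` (4 B), `n_records` (4 B), so it starts at offset 4 + 4 = 8 and occupies 8 bytes.
Bytes at offsets 8..15: 9D F5 C0 F6 30 D1 4B 01.
Little-endian stores the least-significant byte at the lowest address.
Reassemble most-significant byte first: 01 4B D1 30 F6 C0 F5 9D → 0x014BD130F6C0F59D.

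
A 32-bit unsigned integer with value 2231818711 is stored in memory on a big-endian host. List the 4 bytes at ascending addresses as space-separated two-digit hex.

2231818711 in hexadecimal, padded to 32 bits, is 0x8506D9D7.
Split into bytes (most-significant first): 85 06 D9 D7.
In big-endian order the high byte comes first in memory.
So the memory order matches the most-significant-first order: 85 06 D9 D7.

85 06 D9 D7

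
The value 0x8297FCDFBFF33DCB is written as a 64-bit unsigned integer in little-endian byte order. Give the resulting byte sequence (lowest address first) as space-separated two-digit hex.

Split into bytes (most-significant first): 82 97 FC DF BF F3 3D CB.
In little-endian order the low byte comes first in memory.
So at ascending addresses the bytes are CB 3D F3 BF DF FC 97 82.

CB 3D F3 BF DF FC 97 82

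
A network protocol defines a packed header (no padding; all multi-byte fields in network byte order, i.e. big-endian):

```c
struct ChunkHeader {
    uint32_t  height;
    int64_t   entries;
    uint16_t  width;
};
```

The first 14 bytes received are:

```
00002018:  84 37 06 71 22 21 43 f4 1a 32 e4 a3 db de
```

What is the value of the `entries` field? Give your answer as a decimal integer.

2459321587211625635

`entries` follows `height` (4 bytes), so it starts at byte offset 4 and occupies 8 bytes.
Bytes at offsets 4..11: 22 21 43 F4 1A 32 E4 A3.
Big-endian stores the most-significant byte at the lowest address.
The bytes are already most-significant first: 0x222143F41A32E4A3.
0x222143F41A32E4A3 = 2459321587211625635.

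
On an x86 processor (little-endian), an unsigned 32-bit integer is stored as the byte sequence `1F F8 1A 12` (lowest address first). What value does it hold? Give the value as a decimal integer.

303757343

Little-endian: lowest address holds the least-significant byte.
Reassemble most-significant byte first: 12 1A F8 1F → 0x121AF81F.
0x121AF81F = 303757343.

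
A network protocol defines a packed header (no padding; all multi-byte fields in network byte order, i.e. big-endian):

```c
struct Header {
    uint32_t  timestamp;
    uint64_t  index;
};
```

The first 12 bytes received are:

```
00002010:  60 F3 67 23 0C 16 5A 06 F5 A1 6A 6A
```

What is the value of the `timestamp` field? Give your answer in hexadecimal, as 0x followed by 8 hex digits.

`timestamp` is the first field, at byte offset 0, occupying 4 bytes.
Bytes at offsets 0..3: 60 F3 67 23.
Big-endian stores the most-significant byte at the lowest address.
The bytes are already most-significant first: 0x60F36723.

0x60F36723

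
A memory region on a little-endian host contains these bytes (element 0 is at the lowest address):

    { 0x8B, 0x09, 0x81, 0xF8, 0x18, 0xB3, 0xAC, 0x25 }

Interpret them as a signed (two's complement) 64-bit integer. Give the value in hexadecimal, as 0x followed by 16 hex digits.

0x25ACB318F881098B

Little-endian: lowest address holds the least-significant byte.
Reassemble most-significant byte first: 25 AC B3 18 F8 81 09 8B → 0x25ACB318F881098B.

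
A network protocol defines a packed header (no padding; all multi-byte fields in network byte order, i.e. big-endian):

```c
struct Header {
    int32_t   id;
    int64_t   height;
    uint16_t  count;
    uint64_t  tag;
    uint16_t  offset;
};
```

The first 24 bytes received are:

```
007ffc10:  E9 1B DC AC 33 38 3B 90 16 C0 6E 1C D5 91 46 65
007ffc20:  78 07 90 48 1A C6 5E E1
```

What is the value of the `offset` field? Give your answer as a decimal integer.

`offset` follows `id` (4 B), `height` (8 B), `count` (2 B), `tag` (8 B), so it starts at offset 4 + 8 + 2 + 8 = 22 and occupies 2 bytes.
Bytes at offsets 22..23: 5E E1.
In big-endian order the high byte comes first in memory.
The bytes are already most-significant first: 0x5EE1.
0x5EE1 = 24289.

24289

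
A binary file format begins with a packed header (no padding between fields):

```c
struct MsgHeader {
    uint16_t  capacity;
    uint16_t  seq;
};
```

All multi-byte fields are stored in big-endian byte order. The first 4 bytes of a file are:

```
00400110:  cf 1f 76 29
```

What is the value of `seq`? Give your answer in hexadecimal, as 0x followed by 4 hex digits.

0x7629

`seq` follows `capacity` (2 bytes), so it starts at byte offset 2 and occupies 2 bytes.
Bytes at offsets 2..3: 76 29.
Big-endian: lowest address holds the most-significant byte.
The bytes are already most-significant first: 0x7629.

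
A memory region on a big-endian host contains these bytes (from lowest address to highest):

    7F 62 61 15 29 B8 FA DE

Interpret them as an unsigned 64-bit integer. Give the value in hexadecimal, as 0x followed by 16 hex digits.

0x7F62611529B8FADE

In big-endian order the high byte comes first in memory.
The bytes are already most-significant first: 0x7F62611529B8FADE.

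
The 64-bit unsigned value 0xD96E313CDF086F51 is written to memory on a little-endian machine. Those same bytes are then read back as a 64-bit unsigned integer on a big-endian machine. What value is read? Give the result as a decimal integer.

Stored little-endian, the bytes at ascending addresses are 51 6F 08 DF 3C 31 6E D9.
Read back as big-endian, the last byte is least significant, giving 0x516F08DF3C316ED9.
0x516F08DF3C316ED9 = 5867918594367647449.

5867918594367647449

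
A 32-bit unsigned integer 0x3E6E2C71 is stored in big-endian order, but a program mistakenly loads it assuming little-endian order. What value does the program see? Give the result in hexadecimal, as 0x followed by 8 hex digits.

Stored big-endian, the bytes at ascending addresses are 3E 6E 2C 71.
Read back as little-endian, the first byte is least significant, giving 0x712C6E3E.

0x712C6E3E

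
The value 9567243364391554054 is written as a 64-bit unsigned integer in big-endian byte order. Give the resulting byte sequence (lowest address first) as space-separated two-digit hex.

84 C5 AD 26 86 45 8C 06

9567243364391554054 in hexadecimal, padded to 64 bits, is 0x84C5AD2686458C06.
Split into bytes (most-significant first): 84 C5 AD 26 86 45 8C 06.
In big-endian order the high byte comes first in memory.
So the memory order matches the most-significant-first order: 84 C5 AD 26 86 45 8C 06.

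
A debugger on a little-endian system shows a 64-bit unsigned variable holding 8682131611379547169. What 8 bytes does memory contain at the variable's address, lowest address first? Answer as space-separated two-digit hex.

21 BC 77 5D B3 20 7D 78

8682131611379547169 in hexadecimal, padded to 64 bits, is 0x787D20B35D77BC21.
Split into bytes (most-significant first): 78 7D 20 B3 5D 77 BC 21.
Little-endian: lowest address holds the least-significant byte.
So at ascending addresses the bytes are 21 BC 77 5D B3 20 7D 78.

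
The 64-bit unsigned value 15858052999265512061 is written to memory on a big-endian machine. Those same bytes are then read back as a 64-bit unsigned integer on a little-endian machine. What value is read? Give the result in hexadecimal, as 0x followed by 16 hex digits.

0x7DEA89EA2E1F13DC

15858052999265512061 in 64-bit hexadecimal is 0xDC131F2EEA89EA7D.
Stored big-endian, the bytes at ascending addresses are DC 13 1F 2E EA 89 EA 7D.
Read back as little-endian, the first byte is least significant, giving 0x7DEA89EA2E1F13DC.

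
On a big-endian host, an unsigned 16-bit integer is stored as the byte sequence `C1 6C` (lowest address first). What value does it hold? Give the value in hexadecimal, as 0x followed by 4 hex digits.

0xC16C

Big-endian: lowest address holds the most-significant byte.
The bytes are already most-significant first: 0xC16C.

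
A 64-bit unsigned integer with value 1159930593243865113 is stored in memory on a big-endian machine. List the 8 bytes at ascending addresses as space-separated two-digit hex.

10 18 E6 BA 9E 68 A0 19

1159930593243865113 in hexadecimal, padded to 64 bits, is 0x1018E6BA9E68A019.
Split into bytes (most-significant first): 10 18 E6 BA 9E 68 A0 19.
Big-endian: lowest address holds the most-significant byte.
So the memory order matches the most-significant-first order: 10 18 E6 BA 9E 68 A0 19.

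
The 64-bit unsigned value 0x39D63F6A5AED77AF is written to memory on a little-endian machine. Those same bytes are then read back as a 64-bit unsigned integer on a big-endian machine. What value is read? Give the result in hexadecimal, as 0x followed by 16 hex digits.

0xAF77ED5A6A3FD639

Stored little-endian, the bytes at ascending addresses are AF 77 ED 5A 6A 3F D6 39.
Read back as big-endian, the last byte is least significant, giving 0xAF77ED5A6A3FD639.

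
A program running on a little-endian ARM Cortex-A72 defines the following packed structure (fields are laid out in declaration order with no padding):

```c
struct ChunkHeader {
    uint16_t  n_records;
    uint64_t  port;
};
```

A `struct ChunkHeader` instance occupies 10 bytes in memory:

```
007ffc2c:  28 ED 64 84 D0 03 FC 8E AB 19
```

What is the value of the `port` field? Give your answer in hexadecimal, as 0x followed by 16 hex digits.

0x19AB8EFC03D08464

`port` follows `n_records` (2 bytes), so it starts at byte offset 2 and occupies 8 bytes.
Bytes at offsets 2..9: 64 84 D0 03 FC 8E AB 19.
In little-endian order the low byte comes first in memory.
Reassemble most-significant byte first: 19 AB 8E FC 03 D0 84 64 → 0x19AB8EFC03D08464.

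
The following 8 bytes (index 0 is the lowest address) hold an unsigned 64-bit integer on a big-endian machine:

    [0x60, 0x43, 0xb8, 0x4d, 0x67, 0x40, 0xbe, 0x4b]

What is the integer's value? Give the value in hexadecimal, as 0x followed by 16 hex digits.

Big-endian: lowest address holds the most-significant byte.
The bytes are already most-significant first: 0x6043B84D6740BE4B.

0x6043B84D6740BE4B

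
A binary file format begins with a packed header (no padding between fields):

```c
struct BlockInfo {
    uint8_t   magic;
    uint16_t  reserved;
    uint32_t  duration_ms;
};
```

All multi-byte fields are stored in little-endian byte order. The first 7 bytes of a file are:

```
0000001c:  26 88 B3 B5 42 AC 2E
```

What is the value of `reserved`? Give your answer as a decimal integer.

45960

`reserved` follows `magic` (1 byte), so it starts at byte offset 1 and occupies 2 bytes.
Bytes at offsets 1..2: 88 B3.
Little-endian stores the least-significant byte at the lowest address.
Reassemble most-significant byte first: B3 88 → 0xB388.
0xB388 = 45960.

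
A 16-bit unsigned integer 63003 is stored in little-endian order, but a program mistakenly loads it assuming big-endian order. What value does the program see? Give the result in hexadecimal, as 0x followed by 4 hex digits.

63003 in 16-bit hexadecimal is 0xF61B.
Stored little-endian, the bytes at ascending addresses are 1B F6.
Read back as big-endian, the last byte is least significant, giving 0x1BF6.

0x1BF6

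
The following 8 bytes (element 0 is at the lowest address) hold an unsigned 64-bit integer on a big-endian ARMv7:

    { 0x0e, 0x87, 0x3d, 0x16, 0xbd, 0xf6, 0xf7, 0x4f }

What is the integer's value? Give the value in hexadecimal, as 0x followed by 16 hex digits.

0x0E873D16BDF6F74F

Big-endian stores the most-significant byte at the lowest address.
The bytes are already most-significant first: 0x0E873D16BDF6F74F.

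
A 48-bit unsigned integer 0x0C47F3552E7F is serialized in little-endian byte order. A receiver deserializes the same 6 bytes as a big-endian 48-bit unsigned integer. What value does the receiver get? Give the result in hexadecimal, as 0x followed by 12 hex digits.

0x7F2E55F3470C

Stored little-endian, the bytes at ascending addresses are 7F 2E 55 F3 47 0C.
Read back as big-endian, the last byte is least significant, giving 0x7F2E55F3470C.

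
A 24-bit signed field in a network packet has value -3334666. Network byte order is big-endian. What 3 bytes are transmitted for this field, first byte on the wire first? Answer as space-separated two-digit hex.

CD 1D F6

Two's complement of -3334666 in 24 bits: 3334666 = 0x32E20A; invert → 0xCD1DF5; add 1 → 0xCD1DF6.
Split into bytes (most-significant first): CD 1D F6.
In big-endian order the high byte comes first in memory.
So the memory order matches the most-significant-first order: CD 1D F6.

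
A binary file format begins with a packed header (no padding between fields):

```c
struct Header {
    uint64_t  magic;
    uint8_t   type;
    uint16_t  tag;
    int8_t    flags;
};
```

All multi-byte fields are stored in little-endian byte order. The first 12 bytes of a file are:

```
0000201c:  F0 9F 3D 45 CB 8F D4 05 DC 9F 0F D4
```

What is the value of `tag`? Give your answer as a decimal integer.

3999

`tag` follows `magic` (8 B), `type` (1 B), so it starts at offset 8 + 1 = 9 and occupies 2 bytes.
Bytes at offsets 9..10: 9F 0F.
In little-endian order the low byte comes first in memory.
Reassemble most-significant byte first: 0F 9F → 0x0F9F.
0x0F9F = 3999.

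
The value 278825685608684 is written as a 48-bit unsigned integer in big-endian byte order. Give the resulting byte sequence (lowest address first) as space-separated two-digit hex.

FD 97 29 F1 E8 EC

278825685608684 in hexadecimal, padded to 48 bits, is 0xFD9729F1E8EC.
Split into bytes (most-significant first): FD 97 29 F1 E8 EC.
Big-endian: lowest address holds the most-significant byte.
So the memory order matches the most-significant-first order: FD 97 29 F1 E8 EC.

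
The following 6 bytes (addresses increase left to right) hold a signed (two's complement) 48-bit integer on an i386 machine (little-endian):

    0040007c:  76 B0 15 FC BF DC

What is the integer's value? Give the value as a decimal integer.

In little-endian order the low byte comes first in memory.
Reassemble most-significant byte first: DC BF FC 15 B0 76 → 0xDCBFFC15B076.
Top bit is set, so as a signed 48-bit value this is 0xDCBFFC15B076 − 2^48 = -38757850566538.

-38757850566538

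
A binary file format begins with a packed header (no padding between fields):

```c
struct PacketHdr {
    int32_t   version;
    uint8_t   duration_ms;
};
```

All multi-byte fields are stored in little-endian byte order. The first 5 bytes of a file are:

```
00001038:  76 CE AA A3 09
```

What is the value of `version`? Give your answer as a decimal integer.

-1549087114

`version` is the first field, at byte offset 0, occupying 4 bytes.
Bytes at offsets 0..3: 76 CE AA A3.
In little-endian order the low byte comes first in memory.
Reassemble most-significant byte first: A3 AA CE 76 → 0xA3AACE76.
Top bit is set, so as a signed 32-bit value this is 0xA3AACE76 − 2^32 = -1549087114.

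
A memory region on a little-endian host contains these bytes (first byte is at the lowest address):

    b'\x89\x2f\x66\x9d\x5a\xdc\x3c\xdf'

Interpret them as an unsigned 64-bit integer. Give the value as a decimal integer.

16085974250806456201

Little-endian stores the least-significant byte at the lowest address.
Reassemble most-significant byte first: DF 3C DC 5A 9D 66 2F 89 → 0xDF3CDC5A9D662F89.
0xDF3CDC5A9D662F89 = 16085974250806456201.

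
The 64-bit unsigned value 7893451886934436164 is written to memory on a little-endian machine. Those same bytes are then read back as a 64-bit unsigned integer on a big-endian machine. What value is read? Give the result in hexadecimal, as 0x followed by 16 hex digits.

0x44295D7CAB2C8B6D

7893451886934436164 in 64-bit hexadecimal is 0x6D8B2CAB7C5D2944.
Stored little-endian, the bytes at ascending addresses are 44 29 5D 7C AB 2C 8B 6D.
Read back as big-endian, the last byte is least significant, giving 0x44295D7CAB2C8B6D.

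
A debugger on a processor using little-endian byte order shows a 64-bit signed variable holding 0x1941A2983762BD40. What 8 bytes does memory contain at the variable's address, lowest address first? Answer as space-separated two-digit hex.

40 BD 62 37 98 A2 41 19

Split into bytes (most-significant first): 19 41 A2 98 37 62 BD 40.
In little-endian order the low byte comes first in memory.
So at ascending addresses the bytes are 40 BD 62 37 98 A2 41 19.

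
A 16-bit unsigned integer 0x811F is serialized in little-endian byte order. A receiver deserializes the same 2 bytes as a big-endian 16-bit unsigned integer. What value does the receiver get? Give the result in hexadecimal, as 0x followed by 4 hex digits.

Stored little-endian, the bytes at ascending addresses are 1F 81.
Read back as big-endian, the last byte is least significant, giving 0x1F81.

0x1F81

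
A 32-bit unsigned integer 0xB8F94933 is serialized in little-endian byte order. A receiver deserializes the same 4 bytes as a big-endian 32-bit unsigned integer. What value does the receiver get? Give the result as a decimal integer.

860486072

Stored little-endian, the bytes at ascending addresses are 33 49 F9 B8.
Read back as big-endian, the last byte is least significant, giving 0x3349F9B8.
0x3349F9B8 = 860486072.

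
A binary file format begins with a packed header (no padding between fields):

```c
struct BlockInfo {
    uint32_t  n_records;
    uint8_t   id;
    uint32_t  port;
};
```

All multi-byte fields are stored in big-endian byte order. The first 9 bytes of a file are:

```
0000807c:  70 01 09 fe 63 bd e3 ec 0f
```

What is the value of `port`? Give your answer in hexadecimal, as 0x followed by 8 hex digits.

`port` follows `n_records` (4 B), `id` (1 B), so it starts at offset 4 + 1 = 5 and occupies 4 bytes.
Bytes at offsets 5..8: BD E3 EC 0F.
In big-endian order the high byte comes first in memory.
The bytes are already most-significant first: 0xBDE3EC0F.

0xBDE3EC0F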